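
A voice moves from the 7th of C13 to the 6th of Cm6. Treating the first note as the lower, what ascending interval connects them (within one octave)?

The 7th of C13 is Bb; the 6th of Cm6 is A.
Bb up to A spans 7 letter names and 11 semitones — a major seventh.

major seventh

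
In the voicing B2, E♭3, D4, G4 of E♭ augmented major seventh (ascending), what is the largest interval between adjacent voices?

major seventh

Adjacent intervals: B2→E♭3 = diminished fourth; E♭3→D4 = major seventh; D4→G4 = perfect fourth.
The largest is E♭3 to D4, a major seventh (11 semitones).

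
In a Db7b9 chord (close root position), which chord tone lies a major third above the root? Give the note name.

F

Db7b9 is spelled Db F Ab Cb Ebb.
The root is Db. A major third above Db is F.
F is the chord's 3rd.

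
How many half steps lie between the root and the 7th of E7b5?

10

Spelling the chord: E–G#–Bb–D.
E to D is a minor seventh: 10 semitones.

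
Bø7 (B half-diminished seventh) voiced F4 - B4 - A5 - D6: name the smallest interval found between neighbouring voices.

perfect 4th

Adjacent intervals: F4→B4 = augmented fourth; B4→A5 = minor seventh; A5→D6 = perfect fourth.
The smallest is A5 to D6, a perfect fourth (5 semitones).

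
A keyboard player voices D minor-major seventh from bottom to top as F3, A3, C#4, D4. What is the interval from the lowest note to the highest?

major 6th

The outer voices are F3 and D4.
From F to D is 9 semitones, exactly the major sixth.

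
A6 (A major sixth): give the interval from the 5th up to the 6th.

major second

Spelling the chord: A-C#-E-F#.
That puts E below F#.
Counting 2 letters and 2 half steps from E gives a major second.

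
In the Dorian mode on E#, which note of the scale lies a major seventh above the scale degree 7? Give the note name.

The scale is E# F## G# A# B# C## D#.
The scale degree 7 is D#; a major seventh above that is C## — scale degree 6.

C##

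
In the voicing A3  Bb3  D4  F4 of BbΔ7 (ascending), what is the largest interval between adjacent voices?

major third

Adjacent intervals: A3→Bb3 = minor second; Bb3→D4 = major third; D4→F4 = minor third.
The largest is Bb3 to D4, a major third (4 semitones).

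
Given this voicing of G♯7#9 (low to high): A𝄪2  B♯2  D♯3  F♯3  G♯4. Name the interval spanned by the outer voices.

d14

The outer voices are A𝄪2 and G♯4.
14 letter names make it a fourteenth; at 21 semitones (a whole step narrower than major) the quality is diminished.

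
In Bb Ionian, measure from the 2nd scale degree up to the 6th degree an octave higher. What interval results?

perfect twelfth

Bb major: Bb C D Eb F G A.
That puts C below G.
C up to G spans 12 letter names and 19 semitones — a perfect twelfth.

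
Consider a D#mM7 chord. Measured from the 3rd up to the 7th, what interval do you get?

Spelling the chord: D#-F#-A#-C##.
3rd = F#; 7th = C##.
F# up to C## is 8 semitones, a half step wider than a perfect fifth, so the interval is augmented.

augmented fifth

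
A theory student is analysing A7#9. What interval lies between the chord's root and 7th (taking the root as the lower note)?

Spelling the chord: A–C#–E–G–B#.
So we need the interval from A up to G.
7 letter names make it a seventh; at 10 semitones (a half step narrower than major) the quality is minor.

minor seventh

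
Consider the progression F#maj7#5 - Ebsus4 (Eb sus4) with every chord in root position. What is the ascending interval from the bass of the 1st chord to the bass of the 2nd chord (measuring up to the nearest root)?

The roots are F# and Eb.
F# up to Eb is 9 semitones, a whole step narrower than a major seventh, so the interval is diminished.

diminished seventh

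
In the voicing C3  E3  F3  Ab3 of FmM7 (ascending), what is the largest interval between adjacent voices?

Adjacent intervals: C3→E3 = major third; E3→F3 = minor second; F3→Ab3 = minor third.
The largest is C3 to E3, a major third (4 semitones).

major third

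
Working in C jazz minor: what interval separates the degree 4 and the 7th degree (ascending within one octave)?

Spelling C jazz minor: C D E♭ F G A B.
The degree 4 is F and the 7th scale degree is B.
From F to B: 6 semitones over a fourth = augmented.

A4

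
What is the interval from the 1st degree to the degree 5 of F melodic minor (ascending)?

The scale runs F G A♭ B♭ C D E.
The 1st degree is F and the scale degree 5 is C.
F up to C spans 5 letter names and 7 semitones — a perfect fifth.

perfect fifth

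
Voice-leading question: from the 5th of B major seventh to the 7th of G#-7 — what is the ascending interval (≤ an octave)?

B major seventh has F# as its 5th, and G#-7 has F# as its 7th.
F# up to F# spans 1 letter names and 0 semitones — a perfect unison.

perfect 1st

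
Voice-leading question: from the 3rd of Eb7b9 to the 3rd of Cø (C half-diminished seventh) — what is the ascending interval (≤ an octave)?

Eb7b9 has G as its 3rd, and Cø (C half-diminished seventh) has Eb as its 3rd.
From G to Eb: 8 semitones over a sixth = minor.

minor 6th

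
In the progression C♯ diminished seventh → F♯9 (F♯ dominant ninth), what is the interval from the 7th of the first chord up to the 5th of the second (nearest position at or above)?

C♯ diminished seventh has B♭ as its 7th, and F♯9 (F♯ dominant ninth) has C♯ as its 5th.
2 letter names make it a second; at 3 semitones (a half step wider than major) the quality is augmented.

A2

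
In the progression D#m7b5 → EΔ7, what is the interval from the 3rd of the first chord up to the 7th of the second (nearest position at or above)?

major sixth

The 3rd of D#m7b5 is F#; the 7th of EΔ7 is D#.
From F# to D# is 9 semitones, exactly the major sixth.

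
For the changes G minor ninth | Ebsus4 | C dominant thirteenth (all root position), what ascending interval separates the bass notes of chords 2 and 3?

The roots are Eb and C.
From Eb to C is 9 semitones, exactly the major sixth.

major 6th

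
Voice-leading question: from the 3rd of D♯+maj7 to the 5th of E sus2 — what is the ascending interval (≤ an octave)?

diminished fourth

D♯+maj7 has F𝄪 as its 3rd, and E sus2 has B as its 5th.
F𝄪 up to B is 4 semitones, a half step narrower than a perfect fourth, so the interval is diminished.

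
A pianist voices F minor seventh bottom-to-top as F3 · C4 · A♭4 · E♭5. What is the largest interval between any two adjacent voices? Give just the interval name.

minor 6th

Adjacent intervals: F3→C4 = perfect fifth; C4→A♭4 = minor sixth; A♭4→E♭5 = perfect fifth.
The largest is C4 to A♭4, a minor sixth (8 semitones).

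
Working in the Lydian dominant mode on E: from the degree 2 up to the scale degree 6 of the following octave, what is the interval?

E lydian dominant: E F# G# A# B C# D.
Degree 2 = F#; degree 6 (up an octave) = C#.
F# up to C# spans 12 letter names and 19 semitones — a perfect twelfth.

P12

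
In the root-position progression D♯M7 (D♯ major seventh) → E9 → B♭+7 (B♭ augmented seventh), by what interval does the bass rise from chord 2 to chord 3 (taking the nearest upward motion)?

diminished fifth

The roots are E and B♭.
5 letter names make it a fifth; at 6 semitones (a half step narrower than perfect) the quality is diminished.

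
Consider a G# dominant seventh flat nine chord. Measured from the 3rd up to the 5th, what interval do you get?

minor third

G# dominant seventh flat nine is spelled G# B# D# F# A.
So we need the interval from B# up to D#.
From B# to D#: 3 semitones over a third = minor.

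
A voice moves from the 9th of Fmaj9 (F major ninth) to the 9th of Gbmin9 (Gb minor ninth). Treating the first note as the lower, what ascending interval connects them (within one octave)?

minor second

Fmaj9 (F major ninth) has G as its 9th, and Gbmin9 (Gb minor ninth) has Ab as its 9th.
From G to Ab: 1 semitone over a second = minor.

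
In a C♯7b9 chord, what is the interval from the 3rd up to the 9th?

diminished seventh

C♯7b9 is spelled C♯–E♯–G♯–B–D.
That puts E♯ below D.
7 letter names make it a seventh; at 9 semitones (a whole step narrower than major) the quality is diminished.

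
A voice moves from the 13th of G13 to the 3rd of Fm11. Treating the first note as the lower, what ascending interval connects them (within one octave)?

G13 has E as its 13th, and Fm11 has Ab as its 3rd.
E up to Ab is 4 semitones, a half step narrower than a perfect fourth, so the interval is diminished.

diminished 4th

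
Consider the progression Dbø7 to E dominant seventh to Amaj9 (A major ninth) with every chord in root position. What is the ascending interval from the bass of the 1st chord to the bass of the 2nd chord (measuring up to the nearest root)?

The roots are Db and E.
From Db to E: 3 semitones over a second = augmented.

augmented second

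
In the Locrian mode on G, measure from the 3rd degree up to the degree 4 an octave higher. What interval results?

Spelling the Locrian mode on G: G A♭ B♭ C D♭ E♭ F.
That puts B♭ below C.
From B♭ to C is 14 semitones, exactly the major ninth.

M9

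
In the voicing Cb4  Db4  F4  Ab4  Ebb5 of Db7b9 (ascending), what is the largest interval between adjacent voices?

Adjacent intervals: Cb4→Db4 = major second; Db4→F4 = major third; F4→Ab4 = minor third; Ab4→Ebb5 = diminished fifth.
The largest is Ab4 to Ebb5, a diminished fifth (6 semitones).

d5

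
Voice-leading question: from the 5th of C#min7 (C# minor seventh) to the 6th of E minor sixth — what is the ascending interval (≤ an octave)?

The 5th of C#min7 (C# minor seventh) is G#; the 6th of E minor sixth is C#.
From G# to C# is 5 semitones, exactly the perfect fourth.

perfect 4th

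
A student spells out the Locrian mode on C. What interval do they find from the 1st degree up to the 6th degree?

Spelling the Locrian mode on C: C Db Eb F Gb Ab Bb.
So we need the interval from C up to Ab.
From C to Ab: 8 semitones over a sixth = minor.

minor 6th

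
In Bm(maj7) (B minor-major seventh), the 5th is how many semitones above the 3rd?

Bm(maj7) is spelled B, D, F#, A#.
D to F# is a major third: 4 semitones.

4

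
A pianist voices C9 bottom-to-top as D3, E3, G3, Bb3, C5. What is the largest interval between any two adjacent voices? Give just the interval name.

Adjacent intervals: D3→E3 = major second; E3→G3 = minor third; G3→Bb3 = minor third; Bb3→C5 = major ninth.
The largest is Bb3 to C5, a major ninth (14 semitones).

major 9th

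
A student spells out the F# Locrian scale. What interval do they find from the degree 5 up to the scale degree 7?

major third

The scale runs F# G A B C D E.
That puts C below E.
C up to E spans 3 letter names and 4 semitones — a major third.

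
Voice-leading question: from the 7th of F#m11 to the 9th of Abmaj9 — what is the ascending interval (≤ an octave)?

diminished fifth

F#m11 has E as its 7th, and Abmaj9 has Bb as its 9th.
5 letter names make it a fifth; at 6 semitones (a half step narrower than perfect) the quality is diminished.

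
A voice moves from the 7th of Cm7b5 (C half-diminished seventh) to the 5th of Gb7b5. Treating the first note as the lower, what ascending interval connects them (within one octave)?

d3

The 7th of Cm7b5 (C half-diminished seventh) is Bb; the 5th of Gb7b5 is Dbb.
Bb up to Dbb is 2 semitones, a whole step narrower than a major third, so the interval is diminished.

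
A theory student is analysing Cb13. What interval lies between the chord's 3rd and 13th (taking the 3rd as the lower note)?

The chord tones of Cb dominant thirteenth are Cb Eb Gb Bbb Db Ab.
3rd = Eb; 13th = Ab.
Eb up to Ab spans 11 letter names and 17 semitones — a perfect eleventh.

perfect 11th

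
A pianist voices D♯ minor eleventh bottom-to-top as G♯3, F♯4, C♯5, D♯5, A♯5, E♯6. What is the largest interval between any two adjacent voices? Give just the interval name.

minor seventh

Adjacent intervals: G♯3→F♯4 = minor seventh; F♯4→C♯5 = perfect fifth; C♯5→D♯5 = major second; D♯5→A♯5 = perfect fifth; A♯5→E♯6 = perfect fifth.
The largest is G♯3 to F♯4, a minor seventh (10 semitones).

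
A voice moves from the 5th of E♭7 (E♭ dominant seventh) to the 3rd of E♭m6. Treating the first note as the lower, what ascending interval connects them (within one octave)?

E♭7 (E♭ dominant seventh) has B♭ as its 5th, and E♭m6 has G♭ as its 3rd.
6 letter names make it a sixth; at 8 semitones (a half step narrower than major) the quality is minor.

m6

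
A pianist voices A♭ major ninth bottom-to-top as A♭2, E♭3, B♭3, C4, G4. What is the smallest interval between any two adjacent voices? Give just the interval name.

major second

Adjacent intervals: A♭2→E♭3 = perfect fifth; E♭3→B♭3 = perfect fifth; B♭3→C4 = major second; C4→G4 = perfect fifth.
The smallest is B♭3 to C4, a major second (2 semitones).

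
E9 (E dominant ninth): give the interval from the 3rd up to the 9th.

The chord tones of E9 (E dominant ninth) are E, G♯, B, D, F♯.
That puts G♯ below F♯.
G♯ up to F♯ is 10 semitones, a half step narrower than a major seventh, so the interval is minor.

minor seventh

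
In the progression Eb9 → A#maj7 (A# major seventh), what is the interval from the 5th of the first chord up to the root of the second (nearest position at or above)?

The 5th of Eb9 is Bb; the root of A#maj7 (A# major seventh) is A#.
From Bb to A#: 12 semitones over a seventh = augmented.

augmented seventh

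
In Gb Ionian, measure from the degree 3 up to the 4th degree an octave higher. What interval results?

Spelling Gb Ionian: Gb Ab Bb Cb Db Eb F.
Degree 3 = Bb; 4th degree (up an octave) = Cb.
9 letter names make it a ninth; at 13 semitones (a half step narrower than major) the quality is minor.

minor ninth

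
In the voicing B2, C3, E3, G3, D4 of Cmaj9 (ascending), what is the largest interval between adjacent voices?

perfect fifth

Adjacent intervals: B2→C3 = minor second; C3→E3 = major third; E3→G3 = minor third; G3→D4 = perfect fifth.
The largest is G3 to D4, a perfect fifth (7 semitones).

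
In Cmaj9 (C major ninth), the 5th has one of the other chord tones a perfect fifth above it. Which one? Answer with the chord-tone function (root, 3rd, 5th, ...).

9th

The chord tones of Cmaj9 (C major ninth) are C E G B D.
The 5th is G. A perfect fifth above G is D.
D is the chord's 9th.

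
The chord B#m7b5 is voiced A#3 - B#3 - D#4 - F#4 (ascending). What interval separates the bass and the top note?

The outer voices are A#3 and F#4.
6 letter names make it a sixth; at 8 semitones (a half step narrower than major) the quality is minor.

minor sixth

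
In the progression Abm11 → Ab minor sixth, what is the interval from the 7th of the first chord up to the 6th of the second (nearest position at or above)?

major seventh

Abm11 has Gb as its 7th, and Ab minor sixth has F as its 6th.
Gb up to F spans 7 letter names and 11 semitones — a major seventh.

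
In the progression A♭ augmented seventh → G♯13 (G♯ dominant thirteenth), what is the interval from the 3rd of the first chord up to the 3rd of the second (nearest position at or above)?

A♭ augmented seventh has C as its 3rd, and G♯13 (G♯ dominant thirteenth) has B♯ as its 3rd.
From C to B♯: 12 semitones over a seventh = augmented.

A7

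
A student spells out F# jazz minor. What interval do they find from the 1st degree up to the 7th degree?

The scale runs F# G# A B C# D# E#.
So we need the interval from F# up to E#.
F# up to E# spans 7 letter names and 11 semitones — a major seventh.

major 7th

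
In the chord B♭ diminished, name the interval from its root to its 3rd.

B♭°: B♭ D♭ F♭.
The root is B♭ and the 3rd is D♭.
3 letter names make it a third; at 3 semitones (a half step narrower than major) the quality is minor.

minor third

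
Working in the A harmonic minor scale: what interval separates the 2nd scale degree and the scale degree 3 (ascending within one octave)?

minor second

Spelling the A harmonic minor scale: A B C D E F G#.
The 2nd scale degree is B and the 3rd degree is C.
B up to C is 1 semitone, a half step narrower than a major second, so the interval is minor.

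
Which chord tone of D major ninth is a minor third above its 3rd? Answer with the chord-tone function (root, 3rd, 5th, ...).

Dmaj9 (D major ninth): D–F♯–A–C♯–E.
The 3rd is F♯. A minor third above F♯ is A.
A is the chord's 5th.

5th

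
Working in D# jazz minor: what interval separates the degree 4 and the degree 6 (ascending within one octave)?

Spelling D# jazz minor: D# E# F# G# A# B# C##.
Degree 4 = G#; 6th scale degree = B#.
From G# to B# is 4 semitones, exactly the major third.

major 3rd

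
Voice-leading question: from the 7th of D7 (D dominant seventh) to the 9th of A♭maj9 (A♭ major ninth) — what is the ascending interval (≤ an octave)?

The 7th of D7 (D dominant seventh) is C; the 9th of A♭maj9 (A♭ major ninth) is B♭.
C up to B♭ is 10 semitones, a half step narrower than a major seventh, so the interval is minor.

m7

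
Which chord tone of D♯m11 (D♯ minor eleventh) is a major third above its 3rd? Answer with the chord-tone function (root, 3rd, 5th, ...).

The chord tones of D♯m11 (D♯ minor eleventh) are D♯–F♯–A♯–C♯–E♯–G♯.
The 3rd is F♯. A major third above F♯ is A♯.
A♯ is the chord's 5th.

5th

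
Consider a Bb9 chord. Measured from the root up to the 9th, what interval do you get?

Bb9 (Bb dominant ninth) is spelled Bb-D-F-Ab-C.
That puts Bb below C.
Counting 9 letters and 14 half steps from Bb gives a major ninth.

M9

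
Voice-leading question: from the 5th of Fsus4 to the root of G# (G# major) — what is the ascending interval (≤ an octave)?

augmented fifth

The 5th of Fsus4 is C; the root of G# (G# major) is G#.
C up to G# is 8 semitones, a half step wider than a perfect fifth, so the interval is augmented.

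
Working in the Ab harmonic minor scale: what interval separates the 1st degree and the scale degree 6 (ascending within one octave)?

minor sixth

Ab harmonic minor: Ab Bb Cb Db Eb Fb G.
That puts Ab below Fb.
Ab up to Fb is 8 semitones, a half step narrower than a major sixth, so the interval is minor.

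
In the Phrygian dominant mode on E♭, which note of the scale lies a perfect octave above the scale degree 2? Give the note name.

Fb

The scale is E♭ F♭ G A♭ B♭ C♭ D♭.
The scale degree 2 is F♭; a perfect octave above that is F♭ — scale degree 2.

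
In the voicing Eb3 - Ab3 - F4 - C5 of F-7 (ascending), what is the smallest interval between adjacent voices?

Adjacent intervals: Eb3→Ab3 = perfect fourth; Ab3→F4 = major sixth; F4→C5 = perfect fifth.
The smallest is Eb3 to Ab3, a perfect fourth (5 semitones).

perfect fourth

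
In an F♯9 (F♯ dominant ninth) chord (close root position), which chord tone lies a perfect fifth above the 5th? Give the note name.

F♯9 is spelled F♯ A♯ C♯ E G♯.
The 5th is C♯. A perfect fifth above C♯ is G♯.
G♯ is the chord's 9th.

G#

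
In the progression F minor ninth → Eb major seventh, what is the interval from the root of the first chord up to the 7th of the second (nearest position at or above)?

M6

F minor ninth has F as its root, and Eb major seventh has D as its 7th.
From F to D is 9 semitones, exactly the major sixth.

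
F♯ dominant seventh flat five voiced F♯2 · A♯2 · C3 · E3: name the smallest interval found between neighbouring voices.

diminished third

Adjacent intervals: F♯2→A♯2 = major third; A♯2→C3 = diminished third; C3→E3 = major third.
The smallest is A♯2 to C3, a diminished third (2 semitones).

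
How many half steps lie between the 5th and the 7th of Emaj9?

E major ninth is spelled E–G♯–B–D♯–F♯.
B to D♯ is a major third: 4 semitones.

4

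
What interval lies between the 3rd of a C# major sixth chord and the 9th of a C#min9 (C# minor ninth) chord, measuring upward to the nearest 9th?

C# major sixth has E# as its 3rd, and C#min9 (C# minor ninth) has D# as its 9th.
From E# to D#: 10 semitones over a seventh = minor.

minor seventh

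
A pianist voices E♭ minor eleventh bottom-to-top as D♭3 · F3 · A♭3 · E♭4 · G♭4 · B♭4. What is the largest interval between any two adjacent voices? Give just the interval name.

Adjacent intervals: D♭3→F3 = major third; F3→A♭3 = minor third; A♭3→E♭4 = perfect fifth; E♭4→G♭4 = minor third; G♭4→B♭4 = major third.
The largest is A♭3 to E♭4, a perfect fifth (7 semitones).

perfect 5th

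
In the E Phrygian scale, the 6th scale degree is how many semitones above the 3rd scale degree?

5

The scale is E F G A B C D.
G up to C is a perfect fourth — 5 semitones.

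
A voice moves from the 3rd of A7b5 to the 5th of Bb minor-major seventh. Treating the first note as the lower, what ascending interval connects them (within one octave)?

diminished 4th

The 3rd of A7b5 is C#; the 5th of Bb minor-major seventh is F.
From C# to F: 4 semitones over a fourth = diminished.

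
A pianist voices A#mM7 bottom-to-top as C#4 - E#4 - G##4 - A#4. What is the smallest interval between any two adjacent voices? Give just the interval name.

Adjacent intervals: C#4→E#4 = major third; E#4→G##4 = major third; G##4→A#4 = minor second.
The smallest is G##4 to A#4, a minor second (1 semitone).

minor second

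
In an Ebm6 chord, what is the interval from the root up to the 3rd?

minor third

The chord tones of Eb minor sixth are Eb-Gb-Bb-C.
Root = Eb; 3rd = Gb.
Eb up to Gb is 3 semitones, a half step narrower than a major third, so the interval is minor.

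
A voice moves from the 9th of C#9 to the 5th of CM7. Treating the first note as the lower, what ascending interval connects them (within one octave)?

diminished 4th

C#9 has D# as its 9th, and CM7 has G as its 5th.
From D# to G: 4 semitones over a fourth = diminished.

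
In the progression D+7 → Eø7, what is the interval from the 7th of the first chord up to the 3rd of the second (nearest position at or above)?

perfect fifth

The 7th of D+7 is C; the 3rd of Eø7 is G.
Counting 5 letters and 7 half steps from C gives a perfect fifth.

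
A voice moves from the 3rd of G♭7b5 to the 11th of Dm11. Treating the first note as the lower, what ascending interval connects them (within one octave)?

major sixth

G♭7b5 has B♭ as its 3rd, and Dm11 has G as its 11th.
Counting 6 letters and 9 half steps from B♭ gives a major sixth.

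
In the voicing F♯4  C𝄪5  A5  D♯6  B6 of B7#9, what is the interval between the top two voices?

Those voices are D♯6 and B6.
6 letter names make it a sixth; at 8 semitones (a half step narrower than major) the quality is minor.

minor sixth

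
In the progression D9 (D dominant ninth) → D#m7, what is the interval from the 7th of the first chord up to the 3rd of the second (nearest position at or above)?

D9 (D dominant ninth) has C as its 7th, and D#m7 has F# as its 3rd.
4 letter names make it a fourth; at 6 semitones (a half step wider than perfect) the quality is augmented.

augmented fourth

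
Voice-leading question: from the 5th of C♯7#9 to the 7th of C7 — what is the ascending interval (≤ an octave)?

The 5th of C♯7#9 is G♯; the 7th of C7 is B♭.
G♯ up to B♭ is 2 semitones, a whole step narrower than a major third, so the interval is diminished.

diminished third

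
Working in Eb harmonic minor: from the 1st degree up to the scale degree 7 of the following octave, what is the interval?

major fourteenth

Spelling Eb harmonic minor: Eb F Gb Ab Bb Cb D.
1st degree = Eb; 7th degree (up an octave) = D.
Eb up to D spans 14 letter names and 23 semitones — a major fourteenth.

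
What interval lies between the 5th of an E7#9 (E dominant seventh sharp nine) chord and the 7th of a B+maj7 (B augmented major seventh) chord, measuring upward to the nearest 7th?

major 7th

E7#9 (E dominant seventh sharp nine) has B as its 5th, and B+maj7 (B augmented major seventh) has A# as its 7th.
B up to A# spans 7 letter names and 11 semitones — a major seventh.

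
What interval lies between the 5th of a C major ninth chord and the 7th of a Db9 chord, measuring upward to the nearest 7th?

diminished fourth

The 5th of C major ninth is G; the 7th of Db9 is Cb.
From G to Cb: 4 semitones over a fourth = diminished.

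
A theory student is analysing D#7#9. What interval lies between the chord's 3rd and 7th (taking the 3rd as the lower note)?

diminished fifth

D# dominant seventh sharp nine is spelled D#, F##, A#, C#, E##.
That puts F## below C#.
From F## to C#: 6 semitones over a fifth = diminished.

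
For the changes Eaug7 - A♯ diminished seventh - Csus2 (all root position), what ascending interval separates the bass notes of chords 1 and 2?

augmented fourth

The roots are E and A♯.
4 letter names make it a fourth; at 6 semitones (a half step wider than perfect) the quality is augmented.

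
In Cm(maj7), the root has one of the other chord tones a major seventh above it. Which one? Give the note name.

Spelling the chord: C, Eb, G, B.
The root is C. A major seventh above C is B.
B is the chord's 7th.

B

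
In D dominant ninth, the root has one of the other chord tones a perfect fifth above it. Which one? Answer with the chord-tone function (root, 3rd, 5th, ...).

5th

Spelling the chord: D–F♯–A–C–E.
The root is D. A perfect fifth above D is A.
A is the chord's 5th.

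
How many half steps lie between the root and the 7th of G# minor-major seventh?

11

The chord tones of G# minor-major seventh are G#, B, D#, F##.
G# to F## is a major seventh: 11 semitones.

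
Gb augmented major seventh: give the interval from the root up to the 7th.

major seventh

Gbmaj7#5: Gb-Bb-D-F.
So we need the interval from Gb up to F.
Counting 7 letters and 11 half steps from Gb gives a major seventh.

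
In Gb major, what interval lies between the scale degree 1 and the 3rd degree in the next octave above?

Spelling Gb major: Gb Ab Bb Cb Db Eb F.
So we need the interval from Gb up to Bb.
Counting 10 letters and 16 half steps from Gb gives a major tenth.

major tenth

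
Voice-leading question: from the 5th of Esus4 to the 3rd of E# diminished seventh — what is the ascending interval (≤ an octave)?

major sixth

Esus4 has B as its 5th, and E# diminished seventh has G# as its 3rd.
B up to G# spans 6 letter names and 9 semitones — a major sixth.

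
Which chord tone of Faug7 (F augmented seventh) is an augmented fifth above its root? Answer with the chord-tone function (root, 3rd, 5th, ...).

5th

F augmented seventh: F A C# Eb.
The root is F. An augmented fifth above F is C#.
C# is the chord's 5th.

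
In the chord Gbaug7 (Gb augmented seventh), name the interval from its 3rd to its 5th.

Gbaug7 is spelled Gb Bb D Fb.
So we need the interval from Bb up to D.
Bb up to D spans 3 letter names and 4 semitones — a major third.

major third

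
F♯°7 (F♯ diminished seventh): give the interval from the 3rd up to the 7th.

Spelling the chord: F♯-A-C-E♭.
The 3rd is A and the 7th is E♭.
5 letter names make it a fifth; at 6 semitones (a half step narrower than perfect) the quality is diminished.

diminished fifth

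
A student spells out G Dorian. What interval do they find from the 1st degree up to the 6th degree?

The scale runs G A B♭ C D E F.
The 1st degree is G and the 6th scale degree is E.
G up to E spans 6 letter names and 9 semitones — a major sixth.

major sixth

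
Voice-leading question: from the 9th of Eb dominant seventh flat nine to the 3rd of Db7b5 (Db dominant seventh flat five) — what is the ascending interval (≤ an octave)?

augmented unison

Eb dominant seventh flat nine has Fb as its 9th, and Db7b5 (Db dominant seventh flat five) has F as its 3rd.
From Fb to F: 1 semitone over a unison = augmented.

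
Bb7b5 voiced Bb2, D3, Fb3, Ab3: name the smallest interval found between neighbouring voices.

Adjacent intervals: Bb2→D3 = major third; D3→Fb3 = diminished third; Fb3→Ab3 = major third.
The smallest is D3 to Fb3, a diminished third (2 semitones).

diminished third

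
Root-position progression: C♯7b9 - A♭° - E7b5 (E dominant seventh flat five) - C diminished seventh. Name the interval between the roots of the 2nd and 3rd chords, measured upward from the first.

augmented 5th

The roots are A♭ and E.
From A♭ to E: 8 semitones over a fifth = augmented.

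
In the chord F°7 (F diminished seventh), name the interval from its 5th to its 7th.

The chord tones of Fdim7 are F, Ab, Cb, Ebb.
That puts Cb below Ebb.
From Cb to Ebb: 3 semitones over a third = minor.

minor third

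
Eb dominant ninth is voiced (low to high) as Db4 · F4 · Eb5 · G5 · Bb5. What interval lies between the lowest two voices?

major third

Those voices are Db4 and F4.
Counting 3 letters and 4 half steps from Db gives a major third.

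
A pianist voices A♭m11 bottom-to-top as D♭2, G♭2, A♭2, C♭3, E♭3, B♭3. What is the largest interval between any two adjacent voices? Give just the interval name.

perfect fifth

Adjacent intervals: D♭2→G♭2 = perfect fourth; G♭2→A♭2 = major second; A♭2→C♭3 = minor third; C♭3→E♭3 = major third; E♭3→B♭3 = perfect fifth.
The largest is E♭3 to B♭3, a perfect fifth (7 semitones).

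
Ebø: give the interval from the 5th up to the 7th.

Ebø (Eb half-diminished seventh) is spelled Eb Gb Bbb Db.
5th = Bbb; 7th = Db.
From Bbb to Db is 4 semitones, exactly the major third.

M3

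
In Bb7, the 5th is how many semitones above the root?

7

Bb dominant seventh: Bb-D-F-Ab.
Bb to F is a perfect fifth: 7 semitones.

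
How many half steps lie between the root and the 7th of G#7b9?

G#7b9: G# B# D# F# A.
G# to F# is a minor seventh: 10 semitones.

10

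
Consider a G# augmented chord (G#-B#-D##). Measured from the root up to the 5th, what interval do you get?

Root = G#; 5th = D##.
G# up to D## is 8 semitones, a half step wider than a perfect fifth, so the interval is augmented.

augmented 5th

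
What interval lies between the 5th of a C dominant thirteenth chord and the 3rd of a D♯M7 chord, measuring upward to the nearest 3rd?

augmented 7th

C dominant thirteenth has G as its 5th, and D♯M7 has F𝄪 as its 3rd.
From G to F𝄪: 12 semitones over a seventh = augmented.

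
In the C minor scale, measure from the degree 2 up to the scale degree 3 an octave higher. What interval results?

C natural minor: C D Eb F G Ab Bb.
The degree 2 is D and the degree 3 (up an octave) is Eb.
D up to Eb is 13 semitones, a half step narrower than a major ninth, so the interval is minor.

minor 9th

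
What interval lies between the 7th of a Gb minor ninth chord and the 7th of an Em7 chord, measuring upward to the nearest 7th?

Gb minor ninth has Fb as its 7th, and Em7 has D as its 7th.
6 letter names make it a sixth; at 10 semitones (a half step wider than major) the quality is augmented.

A6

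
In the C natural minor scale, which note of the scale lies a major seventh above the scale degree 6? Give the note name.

G

The scale is C D E♭ F G A♭ B♭.
The scale degree 6 is A♭; a major seventh above that is G — scale degree 5.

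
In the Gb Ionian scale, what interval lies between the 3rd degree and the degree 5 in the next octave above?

m10

The scale runs Gb Ab Bb Cb Db Eb F.
That puts Bb below Db.
From Bb to Db: 15 semitones over a tenth = minor.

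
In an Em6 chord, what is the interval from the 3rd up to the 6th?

A4

Emin6 (E minor sixth): E–G–B–C#.
3rd = G; 6th = C#.
G up to C# is 6 semitones, a half step wider than a perfect fourth, so the interval is augmented.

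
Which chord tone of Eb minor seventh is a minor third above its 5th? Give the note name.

Spelling the chord: Eb-Gb-Bb-Db.
The 5th is Bb. A minor third above Bb is Db.
Db is the chord's 7th.

Db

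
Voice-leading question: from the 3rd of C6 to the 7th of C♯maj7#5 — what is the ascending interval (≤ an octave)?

The 3rd of C6 is E; the 7th of C♯maj7#5 is B♯.
From E to B♯: 8 semitones over a fifth = augmented.

augmented 5th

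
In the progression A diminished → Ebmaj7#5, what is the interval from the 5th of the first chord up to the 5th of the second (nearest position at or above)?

A diminished has Eb as its 5th, and Ebmaj7#5 has B as its 5th.
From Eb to B: 8 semitones over a fifth = augmented.

augmented fifth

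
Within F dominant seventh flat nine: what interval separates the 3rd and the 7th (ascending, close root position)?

F7b9 is spelled F A C Eb Gb.
3rd = A; 7th = Eb.
5 letter names make it a fifth; at 6 semitones (a half step narrower than perfect) the quality is diminished.

diminished fifth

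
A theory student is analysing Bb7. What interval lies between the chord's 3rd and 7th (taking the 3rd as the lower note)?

d5

Spelling the chord: Bb-D-F-Ab.
That puts D below Ab.
D up to Ab is 6 semitones, a half step narrower than a perfect fifth, so the interval is diminished.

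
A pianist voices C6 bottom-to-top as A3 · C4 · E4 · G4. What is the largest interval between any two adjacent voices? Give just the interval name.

Adjacent intervals: A3→C4 = minor third; C4→E4 = major third; E4→G4 = minor third.
The largest is C4 to E4, a major third (4 semitones).

major 3rd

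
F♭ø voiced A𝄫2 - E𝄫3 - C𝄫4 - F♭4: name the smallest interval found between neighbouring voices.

Adjacent intervals: A𝄫2→E𝄫3 = perfect fifth; E𝄫3→C𝄫4 = minor sixth; C𝄫4→F♭4 = augmented fourth.
The smallest is C𝄫4 to F♭4, an augmented fourth (6 semitones).

augmented 4th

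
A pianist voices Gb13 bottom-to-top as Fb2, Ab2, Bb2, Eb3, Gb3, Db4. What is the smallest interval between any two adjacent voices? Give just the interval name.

Adjacent intervals: Fb2→Ab2 = major third; Ab2→Bb2 = major second; Bb2→Eb3 = perfect fourth; Eb3→Gb3 = minor third; Gb3→Db4 = perfect fifth.
The smallest is Ab2 to Bb2, a major second (2 semitones).

major second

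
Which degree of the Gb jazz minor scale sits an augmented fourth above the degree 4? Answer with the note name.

The scale is Gb Ab Bbb Cb Db Eb F.
The degree 4 is Cb; an augmented fourth above that is F — scale degree 7.

F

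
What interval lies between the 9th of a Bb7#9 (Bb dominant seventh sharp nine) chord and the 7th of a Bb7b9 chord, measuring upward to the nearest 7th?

diminished sixth

The 9th of Bb7#9 (Bb dominant seventh sharp nine) is C#; the 7th of Bb7b9 is Ab.
From C# to Ab: 7 semitones over a sixth = diminished.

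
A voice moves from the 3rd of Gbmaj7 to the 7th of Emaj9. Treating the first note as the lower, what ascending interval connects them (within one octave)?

Gbmaj7 has Bb as its 3rd, and Emaj9 has D# as its 7th.
Bb up to D# is 5 semitones, a half step wider than a major third, so the interval is augmented.

augmented third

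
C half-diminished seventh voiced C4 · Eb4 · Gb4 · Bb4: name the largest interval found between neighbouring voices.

major third

Adjacent intervals: C4→Eb4 = minor third; Eb4→Gb4 = minor third; Gb4→Bb4 = major third.
The largest is Gb4 to Bb4, a major third (4 semitones).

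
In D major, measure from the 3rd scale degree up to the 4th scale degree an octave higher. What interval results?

The scale runs D E F# G A B C#.
3rd scale degree = F#; 4th degree (up an octave) = G.
F# up to G is 13 semitones, a half step narrower than a major ninth, so the interval is minor.

minor ninth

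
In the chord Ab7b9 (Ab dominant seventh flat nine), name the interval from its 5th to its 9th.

diminished 5th

Spelling the chord: Ab-C-Eb-Gb-Bbb.
That puts Eb below Bbb.
From Eb to Bbb: 6 semitones over a fifth = diminished.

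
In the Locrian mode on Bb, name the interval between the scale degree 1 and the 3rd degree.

minor 3rd

Bb locrian: Bb Cb Db Eb Fb Gb Ab.
Scale degree 1 = Bb; degree 3 = Db.
Bb up to Db is 3 semitones, a half step narrower than a major third, so the interval is minor.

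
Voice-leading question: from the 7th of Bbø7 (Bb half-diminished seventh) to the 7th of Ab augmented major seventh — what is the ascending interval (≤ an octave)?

major 7th

Bbø7 (Bb half-diminished seventh) has Ab as its 7th, and Ab augmented major seventh has G as its 7th.
From Ab to G is 11 semitones, exactly the major seventh.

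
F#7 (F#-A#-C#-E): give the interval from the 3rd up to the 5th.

That puts A# below C#.
From A# to C#: 3 semitones over a third = minor.

minor 3rd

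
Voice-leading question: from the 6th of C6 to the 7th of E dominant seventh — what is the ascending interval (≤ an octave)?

perfect 4th

The 6th of C6 is A; the 7th of E dominant seventh is D.
Counting 4 letters and 5 half steps from A gives a perfect fourth.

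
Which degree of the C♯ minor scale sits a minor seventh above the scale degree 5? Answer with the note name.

The scale is C♯ D♯ E F♯ G♯ A B.
The scale degree 5 is G♯; a minor seventh above that is F♯ — scale degree 4.

F#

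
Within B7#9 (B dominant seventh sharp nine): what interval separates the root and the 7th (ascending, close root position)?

m7

B7#9 (B dominant seventh sharp nine): B–D#–F#–A–C##.
So we need the interval from B up to A.
7 letter names make it a seventh; at 10 semitones (a half step narrower than major) the quality is minor.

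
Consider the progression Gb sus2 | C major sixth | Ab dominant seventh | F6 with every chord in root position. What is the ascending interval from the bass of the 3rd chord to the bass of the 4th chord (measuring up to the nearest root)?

major sixth

The roots are Ab and F.
From Ab to F is 9 semitones, exactly the major sixth.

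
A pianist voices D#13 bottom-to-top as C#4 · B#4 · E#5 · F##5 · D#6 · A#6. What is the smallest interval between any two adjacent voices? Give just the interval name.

Adjacent intervals: C#4→B#4 = major seventh; B#4→E#5 = perfect fourth; E#5→F##5 = major second; F##5→D#6 = minor sixth; D#6→A#6 = perfect fifth.
The smallest is E#5 to F##5, a major second (2 semitones).

M2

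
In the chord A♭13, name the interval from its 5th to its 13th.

major 9th

The chord tones of A♭13 (A♭ dominant thirteenth) are A♭–C–E♭–G♭–B♭–F.
That puts E♭ below F.
From E♭ to F is 14 semitones, exactly the major ninth.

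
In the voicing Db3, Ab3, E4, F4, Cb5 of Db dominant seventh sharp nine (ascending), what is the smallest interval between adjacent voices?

minor second

Adjacent intervals: Db3→Ab3 = perfect fifth; Ab3→E4 = augmented fifth; E4→F4 = minor second; F4→Cb5 = diminished fifth.
The smallest is E4 to F4, a minor second (1 semitone).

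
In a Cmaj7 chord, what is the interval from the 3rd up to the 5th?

minor 3rd

Spelling the chord: C–E–G–B.
So we need the interval from E up to G.
3 letter names make it a third; at 3 semitones (a half step narrower than major) the quality is minor.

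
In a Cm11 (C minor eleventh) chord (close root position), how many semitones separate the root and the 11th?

Cm11 is spelled C Eb G Bb D F.
C to F is a perfect eleventh: 17 semitones.

17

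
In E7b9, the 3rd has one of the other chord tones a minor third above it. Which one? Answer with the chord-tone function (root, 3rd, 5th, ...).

5th

E7b9 is spelled E, G#, B, D, F.
The 3rd is G#. A minor third above G# is B.
B is the chord's 5th.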